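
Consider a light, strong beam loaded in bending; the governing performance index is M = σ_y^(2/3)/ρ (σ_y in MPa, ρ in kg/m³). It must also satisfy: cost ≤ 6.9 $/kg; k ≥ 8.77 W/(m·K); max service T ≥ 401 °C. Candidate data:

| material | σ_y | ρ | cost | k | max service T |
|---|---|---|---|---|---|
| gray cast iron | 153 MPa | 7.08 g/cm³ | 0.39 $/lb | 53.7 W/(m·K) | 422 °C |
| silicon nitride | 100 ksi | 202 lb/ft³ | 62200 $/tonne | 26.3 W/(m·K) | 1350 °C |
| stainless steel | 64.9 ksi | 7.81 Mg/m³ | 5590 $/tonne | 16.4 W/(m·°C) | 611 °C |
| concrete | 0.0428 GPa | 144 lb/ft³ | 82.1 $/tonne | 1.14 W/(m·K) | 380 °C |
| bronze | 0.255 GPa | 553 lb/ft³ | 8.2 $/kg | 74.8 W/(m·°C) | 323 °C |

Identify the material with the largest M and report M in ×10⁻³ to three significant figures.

stainless steel, M = 7.49×10⁻³

Screen on constraints: cost ≤ 6.9 $/kg; k ≥ 8.77 W/(m·K); max service T ≥ 401 °C. Survivors: gray cast iron, stainless steel.
In SI units:
  gray cast iron: σ_y = 153.0 MPa, ρ = 7080 kg/m³
  stainless steel: σ_y = 447.5 MPa, ρ = 7810 kg/m³
  stainless steel: M = 7.49×10⁻³
  gray cast iron: M = 4.04×10⁻³
Stainless steel has the largest M.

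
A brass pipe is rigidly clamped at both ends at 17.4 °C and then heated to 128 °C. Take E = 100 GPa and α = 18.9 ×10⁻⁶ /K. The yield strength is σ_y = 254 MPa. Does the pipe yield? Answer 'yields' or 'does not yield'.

ΔT = 110.6 K. Constrained thermal stress σ = E·α·ΔT = 100.0×10³ MPa × 18.9×10⁻⁶ × 110.6 = 209 MPa (compressive).
Compare to σ_y = 254 MPa: σ < σ_y, so it does not yield.

does not yield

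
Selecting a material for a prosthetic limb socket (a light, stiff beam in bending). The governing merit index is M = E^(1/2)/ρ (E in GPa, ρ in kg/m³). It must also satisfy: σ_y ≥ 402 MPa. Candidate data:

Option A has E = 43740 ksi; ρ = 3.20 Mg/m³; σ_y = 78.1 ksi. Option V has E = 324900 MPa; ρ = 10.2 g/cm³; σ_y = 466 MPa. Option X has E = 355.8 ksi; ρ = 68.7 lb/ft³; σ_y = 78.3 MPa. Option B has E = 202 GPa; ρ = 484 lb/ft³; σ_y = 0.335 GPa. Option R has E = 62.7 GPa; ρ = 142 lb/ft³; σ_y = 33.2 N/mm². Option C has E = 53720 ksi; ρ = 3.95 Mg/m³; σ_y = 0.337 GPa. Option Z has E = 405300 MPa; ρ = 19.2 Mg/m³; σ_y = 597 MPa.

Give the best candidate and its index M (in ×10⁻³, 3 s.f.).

Screen on constraints: σ_y ≥ 402 MPa. Survivors: option A, option V, option Z.
After converting to SI:
  option A: E = 301.6 GPa, ρ = 3200 kg/m³
  option V: E = 324.9 GPa, ρ = 10200 kg/m³
  option Z: E = 405.3 GPa, ρ = 19200 kg/m³
  option A: M = 5.43×10⁻³
  option V: M = 1.77×10⁻³
  option Z: M = 1.05×10⁻³
Highest index: option A.

option A, M = 5.43×10⁻³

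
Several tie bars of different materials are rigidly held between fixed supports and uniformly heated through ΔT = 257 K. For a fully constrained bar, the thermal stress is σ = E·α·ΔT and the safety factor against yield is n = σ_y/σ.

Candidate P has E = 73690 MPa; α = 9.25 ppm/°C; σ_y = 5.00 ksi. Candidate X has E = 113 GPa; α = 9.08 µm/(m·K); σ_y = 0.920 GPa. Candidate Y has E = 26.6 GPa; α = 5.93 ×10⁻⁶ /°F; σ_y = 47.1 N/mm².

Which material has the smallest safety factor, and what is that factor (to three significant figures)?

Per material, after unit conversion:
  candidate P: E = 73.69, α = 9.25, σ_y = 34.47 → σ = 175 MPa, n = 0.197
  candidate X: E = 113.0, α = 9.08, σ_y = 920.0 → σ = 264 MPa, n = 3.49
  candidate Y: E = 26.60, α = 10.7, σ_y = 47.10 → σ = 73.0 MPa, n = 0.645
The minimum is candidate P at n = 0.197.

candidate P, n = 0.197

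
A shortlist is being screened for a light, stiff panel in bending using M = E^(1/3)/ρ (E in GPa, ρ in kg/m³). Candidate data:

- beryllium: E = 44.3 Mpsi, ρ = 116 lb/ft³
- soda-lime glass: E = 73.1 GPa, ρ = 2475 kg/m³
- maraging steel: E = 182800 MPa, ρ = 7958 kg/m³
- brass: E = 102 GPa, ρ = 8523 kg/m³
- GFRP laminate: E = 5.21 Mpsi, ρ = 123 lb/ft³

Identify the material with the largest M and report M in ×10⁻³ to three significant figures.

beryllium, M = 3.62×10⁻³

Normalizing units and computing the index:
  beryllium: E = 305.4 GPa, ρ = 1858 kg/m³
  soda-lime glass: E = 73.10 GPa, ρ = 2475 kg/m³
  maraging steel: E = 182.8 GPa, ρ = 7958 kg/m³
  brass: E = 102.0 GPa, ρ = 8523 kg/m³
  GFRP laminate: E = 35.92 GPa, ρ = 1970 kg/m³
  beryllium: M = 3.62×10⁻³
  soda-lime glass: M = 1.69×10⁻³
  GFRP laminate: M = 1.67×10⁻³
  maraging steel: M = 0.713×10⁻³
  brass: M = 0.548×10⁻³
Highest index: beryllium.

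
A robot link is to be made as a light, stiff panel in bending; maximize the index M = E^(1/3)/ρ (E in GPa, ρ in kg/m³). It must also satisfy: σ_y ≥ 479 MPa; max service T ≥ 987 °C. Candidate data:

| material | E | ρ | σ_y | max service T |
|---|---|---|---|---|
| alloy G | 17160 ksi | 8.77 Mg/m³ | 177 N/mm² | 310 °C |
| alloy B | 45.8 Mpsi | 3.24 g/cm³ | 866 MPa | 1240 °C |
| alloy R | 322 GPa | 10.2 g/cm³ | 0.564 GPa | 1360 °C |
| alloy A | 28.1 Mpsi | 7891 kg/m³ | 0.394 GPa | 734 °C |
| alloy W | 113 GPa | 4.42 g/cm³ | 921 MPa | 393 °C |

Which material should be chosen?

Screen on constraints: σ_y ≥ 479 MPa; max service T ≥ 987 °C. Survivors: alloy B, alloy R.
In SI units:
  alloy B: E = 315.8 GPa, ρ = 3240 kg/m³
  alloy R: E = 322.0 GPa, ρ = 10200 kg/m³
  alloy B: M = 2.10×10⁻³
  alloy R: M = 0.672×10⁻³
Highest index: alloy B.

alloy B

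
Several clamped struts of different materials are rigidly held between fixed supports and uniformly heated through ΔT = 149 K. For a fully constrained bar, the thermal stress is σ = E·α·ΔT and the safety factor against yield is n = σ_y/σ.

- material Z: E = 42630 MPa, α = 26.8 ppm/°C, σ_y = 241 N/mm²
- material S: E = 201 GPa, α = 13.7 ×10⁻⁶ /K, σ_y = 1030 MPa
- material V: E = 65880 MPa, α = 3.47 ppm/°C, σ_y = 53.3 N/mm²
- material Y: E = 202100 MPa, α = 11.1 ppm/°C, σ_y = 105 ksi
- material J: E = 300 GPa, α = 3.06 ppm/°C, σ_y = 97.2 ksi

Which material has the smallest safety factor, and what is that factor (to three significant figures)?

With everything in SI (GPa, ×10⁻⁶/K, MPa):
  material Z: E = 42.63, α = 26.8, σ_y = 241.0 → σ = 170 MPa, n = 1.42
  material S: E = 201.0, α = 13.7, σ_y = 1030 → σ = 410 MPa, n = 2.51
  material V: E = 65.88, α = 3.47, σ_y = 53.30 → σ = 34.1 MPa, n = 1.56
  material Y: E = 202.1, α = 11.1, σ_y = 723.9 → σ = 334 MPa, n = 2.17
  material J: E = 300.0, α = 3.06, σ_y = 670.2 → σ = 137 MPa, n = 4.90
Material Z has the lowest safety factor, n = 1.42.

material Z, n = 1.42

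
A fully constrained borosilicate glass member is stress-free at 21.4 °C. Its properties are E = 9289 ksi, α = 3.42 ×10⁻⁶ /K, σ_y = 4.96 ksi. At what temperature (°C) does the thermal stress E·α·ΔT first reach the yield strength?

178 °C

E = 9289 ksi = 64.05 GPa.
σ_y = 4.96 ksi = 34.20 MPa.
E·α·ΔT = 34.20 MPa ⇒ ΔT = 34.20 / (64.05×10³ × 3.42×10⁻⁶) = 156.1 K.
T = 21.4 + 156.1 = 177.5 °C.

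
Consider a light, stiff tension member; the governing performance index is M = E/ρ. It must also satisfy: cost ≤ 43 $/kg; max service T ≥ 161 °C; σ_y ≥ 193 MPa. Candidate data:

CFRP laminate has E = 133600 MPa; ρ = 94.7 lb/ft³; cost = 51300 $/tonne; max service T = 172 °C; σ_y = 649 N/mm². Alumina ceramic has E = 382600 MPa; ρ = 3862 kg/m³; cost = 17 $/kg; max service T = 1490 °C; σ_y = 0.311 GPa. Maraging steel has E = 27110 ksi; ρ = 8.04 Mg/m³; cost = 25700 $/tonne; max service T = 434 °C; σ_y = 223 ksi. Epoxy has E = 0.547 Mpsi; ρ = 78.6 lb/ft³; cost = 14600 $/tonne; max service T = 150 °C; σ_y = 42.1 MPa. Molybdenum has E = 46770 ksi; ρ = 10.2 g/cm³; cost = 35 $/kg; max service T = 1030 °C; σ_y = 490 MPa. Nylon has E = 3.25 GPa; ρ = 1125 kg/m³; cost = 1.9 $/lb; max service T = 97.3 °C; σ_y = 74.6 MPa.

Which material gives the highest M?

Screen on constraints: cost ≤ 43 $/kg; max service T ≥ 161 °C; σ_y ≥ 193 MPa. Survivors: alumina ceramic, maraging steel, molybdenum.
Putting every candidate on a common basis:
  alumina ceramic: E = 382.6 GPa, ρ = 3862 kg/m³
  maraging steel: E = 186.9 GPa, ρ = 8040 kg/m³
  molybdenum: E = 322.5 GPa, ρ = 10200 kg/m³
  alumina ceramic: M = 99.1 MN·m/kg
  molybdenum: M = 31.6 MN·m/kg
  maraging steel: M = 23.2 MN·m/kg
Alumina ceramic ranks first.

alumina ceramic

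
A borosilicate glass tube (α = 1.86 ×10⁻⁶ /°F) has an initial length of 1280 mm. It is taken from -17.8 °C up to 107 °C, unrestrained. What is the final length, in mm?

1280.5 mm

Convert α: 1.86×10⁻⁶/°F × (9/5) = 3.35×10⁻⁶/K.
ΔT = 107 − (-17.8) = 124.8 K.
ΔL = α·L₀·ΔT = 3.35×10⁻⁶ × 1280 mm × 124.8 K = 0.535 mm.
L = L₀ + ΔL = 1280 + 0.535 = 1280.5 mm.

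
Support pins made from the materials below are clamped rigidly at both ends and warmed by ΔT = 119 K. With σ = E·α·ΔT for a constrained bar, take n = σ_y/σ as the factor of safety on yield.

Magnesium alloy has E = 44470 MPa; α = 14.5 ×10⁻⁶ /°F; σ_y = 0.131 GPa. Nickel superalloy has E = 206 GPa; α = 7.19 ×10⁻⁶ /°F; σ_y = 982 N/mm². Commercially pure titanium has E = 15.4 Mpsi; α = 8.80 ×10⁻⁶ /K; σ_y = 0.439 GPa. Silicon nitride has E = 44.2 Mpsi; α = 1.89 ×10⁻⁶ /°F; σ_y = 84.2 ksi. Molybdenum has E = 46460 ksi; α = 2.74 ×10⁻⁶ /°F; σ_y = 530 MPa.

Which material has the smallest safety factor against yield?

magnesium alloy

With everything in SI (GPa, ×10⁻⁶/K, MPa):
  magnesium alloy: E = 44.47, α = 26.1, σ_y = 131.0 → σ = 138 MPa, n = 0.948
  nickel superalloy: E = 206.0, α = 12.9, σ_y = 982.0 → σ = 317 MPa, n = 3.10
  commercially pure titanium: E = 106.2, α = 8.80, σ_y = 439.0 → σ = 111 MPa, n = 3.95
  silicon nitride: E = 304.7, α = 3.40, σ_y = 580.5 → σ = 123 MPa, n = 4.71
  molybdenum: E = 320.3, α = 4.93, σ_y = 530.0 → σ = 188 MPa, n = 2.82
Smallest n: magnesium alloy with n = 0.948.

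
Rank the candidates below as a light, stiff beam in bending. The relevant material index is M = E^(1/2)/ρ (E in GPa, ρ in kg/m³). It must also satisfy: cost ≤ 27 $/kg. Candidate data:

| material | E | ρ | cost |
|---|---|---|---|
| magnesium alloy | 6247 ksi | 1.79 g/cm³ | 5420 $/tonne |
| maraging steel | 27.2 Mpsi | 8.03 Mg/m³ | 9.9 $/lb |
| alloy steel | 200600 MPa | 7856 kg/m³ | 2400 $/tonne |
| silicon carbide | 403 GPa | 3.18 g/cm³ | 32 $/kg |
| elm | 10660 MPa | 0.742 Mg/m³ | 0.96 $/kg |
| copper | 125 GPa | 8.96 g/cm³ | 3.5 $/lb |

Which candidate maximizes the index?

Screen on constraints: cost ≤ 27 $/kg. Survivors: magnesium alloy, maraging steel, alloy steel, elm, copper.
Normalizing units and computing the index:
  magnesium alloy: E = 43.07 GPa, ρ = 1790 kg/m³
  maraging steel: E = 187.5 GPa, ρ = 8030 kg/m³
  alloy steel: E = 200.6 GPa, ρ = 7856 kg/m³
  elm: E = 10.66 GPa, ρ = 742.0 kg/m³
  copper: E = 125.0 GPa, ρ = 8960 kg/m³
  elm: M = 4.40×10⁻³
  magnesium alloy: M = 3.67×10⁻³
  alloy steel: M = 1.80×10⁻³
  maraging steel: M = 1.71×10⁻³
  copper: M = 1.25×10⁻³
The maximum is for elm.

elm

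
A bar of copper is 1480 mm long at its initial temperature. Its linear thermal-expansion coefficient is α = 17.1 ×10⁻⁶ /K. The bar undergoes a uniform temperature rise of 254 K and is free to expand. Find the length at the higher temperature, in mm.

1486.4 mm

ΔL = α·L₀·ΔT = 17.1×10⁻⁶ × 1480 mm × 254.0 K = 6.43 mm.
L = L₀ + ΔL = 1480 + 6.43 = 1486.4 mm.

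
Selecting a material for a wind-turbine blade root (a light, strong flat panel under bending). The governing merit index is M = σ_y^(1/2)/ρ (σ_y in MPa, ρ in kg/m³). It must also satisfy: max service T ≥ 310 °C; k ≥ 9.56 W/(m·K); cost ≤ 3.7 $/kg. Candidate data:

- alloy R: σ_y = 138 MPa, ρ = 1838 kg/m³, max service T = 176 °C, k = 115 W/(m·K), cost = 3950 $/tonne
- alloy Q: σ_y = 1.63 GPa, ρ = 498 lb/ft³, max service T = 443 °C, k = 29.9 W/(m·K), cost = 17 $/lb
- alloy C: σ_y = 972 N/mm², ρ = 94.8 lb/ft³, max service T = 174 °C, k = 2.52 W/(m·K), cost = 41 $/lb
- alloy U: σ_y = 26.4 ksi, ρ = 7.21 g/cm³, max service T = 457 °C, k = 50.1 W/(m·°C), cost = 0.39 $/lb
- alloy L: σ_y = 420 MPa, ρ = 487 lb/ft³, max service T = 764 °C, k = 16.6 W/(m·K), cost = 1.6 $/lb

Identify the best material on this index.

alloy L

Screen on constraints: max service T ≥ 310 °C; k ≥ 9.56 W/(m·K); cost ≤ 3.7 $/kg. Survivors: alloy U, alloy L.
Normalizing units and computing the index:
  alloy U: σ_y = 182.0 MPa, ρ = 7210 kg/m³
  alloy L: σ_y = 420.0 MPa, ρ = 7801 kg/m³
  alloy L: M = 2.63×10⁻³
  alloy U: M = 1.87×10⁻³
Alloy L ranks first.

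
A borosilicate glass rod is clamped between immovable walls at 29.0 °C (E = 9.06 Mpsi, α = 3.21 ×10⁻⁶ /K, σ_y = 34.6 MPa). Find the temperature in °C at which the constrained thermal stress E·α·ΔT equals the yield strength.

202 °C

E = 9.06 Mpsi = 62.47 GPa.
E·α·ΔT = 34.60 MPa ⇒ ΔT = 34.60 / (62.47×10³ × 3.21×10⁻⁶) = 172.6 K.
T = 29.0 + 172.6 = 201.6 °C.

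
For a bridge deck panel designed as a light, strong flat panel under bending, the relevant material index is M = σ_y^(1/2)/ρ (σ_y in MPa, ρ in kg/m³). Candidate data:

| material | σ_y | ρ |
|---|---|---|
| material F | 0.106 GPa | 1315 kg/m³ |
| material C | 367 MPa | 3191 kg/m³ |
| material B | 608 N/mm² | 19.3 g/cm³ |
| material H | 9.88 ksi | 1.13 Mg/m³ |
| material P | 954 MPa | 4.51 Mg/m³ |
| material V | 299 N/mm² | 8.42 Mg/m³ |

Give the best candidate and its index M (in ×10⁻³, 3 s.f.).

After converting to SI:
  material F: σ_y = 106.0 MPa, ρ = 1315 kg/m³
  material C: σ_y = 367.0 MPa, ρ = 3191 kg/m³
  material B: σ_y = 608.0 MPa, ρ = 19300 kg/m³
  material H: σ_y = 68.12 MPa, ρ = 1130 kg/m³
  material P: σ_y = 954.0 MPa, ρ = 4510 kg/m³
  material V: σ_y = 299.0 MPa, ρ = 8420 kg/m³
  material F: M = 7.83×10⁻³
  material H: M = 7.30×10⁻³
  material P: M = 6.85×10⁻³
  material C: M = 6.00×10⁻³
  material V: M = 2.05×10⁻³
  material B: M = 1.28×10⁻³
The maximum is for material F.

material F, M = 7.83×10⁻³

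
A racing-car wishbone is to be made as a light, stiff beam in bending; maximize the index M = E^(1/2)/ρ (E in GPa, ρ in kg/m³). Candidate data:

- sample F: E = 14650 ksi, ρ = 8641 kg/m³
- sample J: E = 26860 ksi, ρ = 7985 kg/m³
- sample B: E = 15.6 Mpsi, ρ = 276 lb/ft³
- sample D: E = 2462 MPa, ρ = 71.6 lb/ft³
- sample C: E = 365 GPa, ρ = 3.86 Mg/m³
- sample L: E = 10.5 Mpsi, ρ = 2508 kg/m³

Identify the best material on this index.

sample C

After converting to SI:
  sample F: E = 101.0 GPa, ρ = 8641 kg/m³
  sample J: E = 185.2 GPa, ρ = 7985 kg/m³
  sample B: E = 107.6 GPa, ρ = 4421 kg/m³
  sample D: E = 2.462 GPa, ρ = 1147 kg/m³
  sample C: E = 365.0 GPa, ρ = 3860 kg/m³
  sample L: E = 72.39 GPa, ρ = 2508 kg/m³
  sample C: M = 4.95×10⁻³
  sample L: M = 3.39×10⁻³
  sample B: M = 2.35×10⁻³
  sample J: M = 1.70×10⁻³
  sample D: M = 1.37×10⁻³
  sample F: M = 1.16×10⁻³
Sample C ranks first.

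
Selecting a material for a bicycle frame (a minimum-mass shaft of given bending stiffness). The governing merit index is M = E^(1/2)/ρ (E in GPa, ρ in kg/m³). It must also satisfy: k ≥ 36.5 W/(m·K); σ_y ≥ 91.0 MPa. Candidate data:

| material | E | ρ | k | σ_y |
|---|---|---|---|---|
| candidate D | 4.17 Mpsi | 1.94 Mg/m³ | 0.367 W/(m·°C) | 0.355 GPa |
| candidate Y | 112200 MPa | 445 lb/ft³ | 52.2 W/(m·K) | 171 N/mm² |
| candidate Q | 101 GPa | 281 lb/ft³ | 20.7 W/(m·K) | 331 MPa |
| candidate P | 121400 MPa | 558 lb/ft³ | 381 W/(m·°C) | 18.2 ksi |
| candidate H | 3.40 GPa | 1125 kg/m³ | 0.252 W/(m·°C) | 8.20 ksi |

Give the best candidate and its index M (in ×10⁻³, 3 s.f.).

candidate Y, M = 1.49×10⁻³

Screen on constraints: k ≥ 36.5 W/(m·K); σ_y ≥ 91.0 MPa. Survivors: candidate Y, candidate P.
Putting every candidate on a common basis:
  candidate Y: E = 112.2 GPa, ρ = 7128 kg/m³
  candidate P: E = 121.4 GPa, ρ = 8938 kg/m³
  candidate Y: M = 1.49×10⁻³
  candidate P: M = 1.23×10⁻³
The maximum is for candidate Y.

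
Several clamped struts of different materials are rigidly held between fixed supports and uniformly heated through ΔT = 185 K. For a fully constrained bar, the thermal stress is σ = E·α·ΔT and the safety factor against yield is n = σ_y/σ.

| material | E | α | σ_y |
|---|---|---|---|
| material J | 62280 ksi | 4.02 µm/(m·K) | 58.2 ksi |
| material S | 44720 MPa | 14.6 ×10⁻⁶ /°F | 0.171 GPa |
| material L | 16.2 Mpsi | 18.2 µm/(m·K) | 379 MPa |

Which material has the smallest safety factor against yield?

material S

With everything in SI (GPa, ×10⁻⁶/K, MPa):
  material J: E = 429.4, α = 4.02, σ_y = 401.3 → σ = 319 MPa, n = 1.26
  material S: E = 44.72, α = 26.3, σ_y = 171.0 → σ = 217 MPa, n = 0.786
  material L: E = 111.7, α = 18.2, σ_y = 379.0 → σ = 376 MPa, n = 1.01
Smallest n: material S with n = 0.786.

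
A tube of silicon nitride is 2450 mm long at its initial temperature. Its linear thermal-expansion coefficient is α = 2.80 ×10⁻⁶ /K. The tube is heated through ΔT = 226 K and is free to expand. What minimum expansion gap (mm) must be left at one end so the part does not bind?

1.55 mm

ΔL = α·L₀·ΔT = 2.80×10⁻⁶ × 2450 mm × 226.0 K = 1.55 mm.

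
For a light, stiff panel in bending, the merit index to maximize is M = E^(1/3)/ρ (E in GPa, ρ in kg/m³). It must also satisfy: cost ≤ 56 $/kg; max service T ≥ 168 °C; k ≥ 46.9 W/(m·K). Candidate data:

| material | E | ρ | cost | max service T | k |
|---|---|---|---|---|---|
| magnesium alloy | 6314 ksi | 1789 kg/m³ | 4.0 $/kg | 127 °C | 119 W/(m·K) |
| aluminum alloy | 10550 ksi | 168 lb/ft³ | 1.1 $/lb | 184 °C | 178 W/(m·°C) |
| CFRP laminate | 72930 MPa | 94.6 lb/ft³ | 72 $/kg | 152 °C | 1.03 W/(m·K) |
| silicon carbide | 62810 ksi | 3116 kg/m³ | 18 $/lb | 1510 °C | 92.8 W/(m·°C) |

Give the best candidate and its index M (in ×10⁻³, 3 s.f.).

silicon carbide, M = 2.43×10⁻³

Screen on constraints: cost ≤ 56 $/kg; max service T ≥ 168 °C; k ≥ 46.9 W/(m·K). Survivors: aluminum alloy, silicon carbide.
After converting to SI:
  aluminum alloy: E = 72.74 GPa, ρ = 2691 kg/m³
  silicon carbide: E = 433.1 GPa, ρ = 3116 kg/m³
  silicon carbide: M = 2.43×10⁻³
  aluminum alloy: M = 1.55×10⁻³
Highest index: silicon carbide.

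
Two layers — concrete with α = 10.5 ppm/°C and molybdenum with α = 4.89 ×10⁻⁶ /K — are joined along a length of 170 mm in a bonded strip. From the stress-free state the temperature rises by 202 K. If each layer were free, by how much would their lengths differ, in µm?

Δα = |10.5 − 4.89|×10⁻⁶/K = 5.61×10⁻⁶/K.
ΔL_mismatch = Δα·L·ΔT = 5.61×10⁻⁶ × 170.0 mm × 202.0 K = 193 µm.

193 µm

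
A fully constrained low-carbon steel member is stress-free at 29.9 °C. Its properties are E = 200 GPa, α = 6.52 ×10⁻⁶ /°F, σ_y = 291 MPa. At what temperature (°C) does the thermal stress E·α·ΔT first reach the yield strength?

154 °C

α = 6.52×10⁻⁶/°F × 9/5 = 11.7×10⁻⁶/K.
E·α·ΔT = 291.0 MPa ⇒ ΔT = 291.0 / (200.0×10³ × 11.7×10⁻⁶) = 124.0 K.
T = 29.9 + 124.0 = 153.9 °C.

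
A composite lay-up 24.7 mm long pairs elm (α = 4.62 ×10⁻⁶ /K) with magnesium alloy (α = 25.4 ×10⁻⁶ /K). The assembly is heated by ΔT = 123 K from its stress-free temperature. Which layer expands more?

α(elm) = 4.62×10⁻⁶/K vs α(magnesium alloy) = 25.4×10⁻⁶/K.
Higher α expands more for the same ΔT: magnesium alloy.

magnesium alloy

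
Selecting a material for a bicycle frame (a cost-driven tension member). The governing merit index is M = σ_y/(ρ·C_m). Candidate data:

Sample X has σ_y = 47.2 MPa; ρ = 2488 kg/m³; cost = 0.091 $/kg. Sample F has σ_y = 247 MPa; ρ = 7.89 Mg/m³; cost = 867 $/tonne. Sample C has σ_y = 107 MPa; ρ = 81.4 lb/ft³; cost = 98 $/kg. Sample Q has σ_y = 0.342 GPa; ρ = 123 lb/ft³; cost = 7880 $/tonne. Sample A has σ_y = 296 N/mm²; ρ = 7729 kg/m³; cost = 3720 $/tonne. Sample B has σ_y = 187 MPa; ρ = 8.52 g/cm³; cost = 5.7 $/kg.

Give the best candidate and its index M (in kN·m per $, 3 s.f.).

sample X, M = 208 kN·m per $

Normalizing units and computing the index:
  sample X: σ_y = 47.20 MPa, ρ = 2488 kg/m³, cost = 0.09100 $/kg
  sample F: σ_y = 247.0 MPa, ρ = 7890 kg/m³, cost = 0.8670 $/kg
  sample C: σ_y = 107.0 MPa, ρ = 1304 kg/m³, cost = 98.00 $/kg
  sample Q: σ_y = 342.0 MPa, ρ = 1970 kg/m³, cost = 7.880 $/kg
  sample A: σ_y = 296.0 MPa, ρ = 7729 kg/m³, cost = 3.720 $/kg
  sample B: σ_y = 187.0 MPa, ρ = 8520 kg/m³, cost = 5.700 $/kg
  sample X: M = 208 kN·m per $
  sample F: M = 36.1 kN·m per $
  sample Q: M = 22.0 kN·m per $
  sample A: M = 10.3 kN·m per $
  sample B: M = 3.85 kN·m per $
  sample C: M = 0.837 kN·m per $
Highest index: sample X.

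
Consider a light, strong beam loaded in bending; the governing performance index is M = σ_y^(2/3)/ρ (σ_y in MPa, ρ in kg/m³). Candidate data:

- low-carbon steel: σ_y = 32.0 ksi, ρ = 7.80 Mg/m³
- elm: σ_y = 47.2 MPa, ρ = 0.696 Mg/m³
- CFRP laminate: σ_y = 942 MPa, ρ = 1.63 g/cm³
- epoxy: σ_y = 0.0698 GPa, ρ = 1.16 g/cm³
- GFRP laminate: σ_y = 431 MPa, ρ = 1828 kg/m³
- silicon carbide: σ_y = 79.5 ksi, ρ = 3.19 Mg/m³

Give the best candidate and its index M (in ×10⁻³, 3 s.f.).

In SI units:
  low-carbon steel: σ_y = 220.6 MPa, ρ = 7800 kg/m³
  elm: σ_y = 47.20 MPa, ρ = 696.0 kg/m³
  CFRP laminate: σ_y = 942.0 MPa, ρ = 1630 kg/m³
  epoxy: σ_y = 69.80 MPa, ρ = 1160 kg/m³
  GFRP laminate: σ_y = 431.0 MPa, ρ = 1828 kg/m³
  silicon carbide: σ_y = 548.1 MPa, ρ = 3190 kg/m³
  CFRP laminate: M = 59.0×10⁻³
  GFRP laminate: M = 31.2×10⁻³
  silicon carbide: M = 21.0×10⁻³
  elm: M = 18.8×10⁻³
  epoxy: M = 14.6×10⁻³
  low-carbon steel: M = 4.68×10⁻³
CFRP laminate has the largest M.

CFRP laminate, M = 59.0×10⁻³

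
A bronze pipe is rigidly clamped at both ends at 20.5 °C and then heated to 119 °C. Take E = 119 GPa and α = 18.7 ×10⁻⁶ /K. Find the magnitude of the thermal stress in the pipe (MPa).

219 MPa

ΔT = 98.50 K. Constrained thermal stress σ = E·α·ΔT = 119.0×10³ MPa × 18.7×10⁻⁶ × 98.50 = 219 MPa (compressive).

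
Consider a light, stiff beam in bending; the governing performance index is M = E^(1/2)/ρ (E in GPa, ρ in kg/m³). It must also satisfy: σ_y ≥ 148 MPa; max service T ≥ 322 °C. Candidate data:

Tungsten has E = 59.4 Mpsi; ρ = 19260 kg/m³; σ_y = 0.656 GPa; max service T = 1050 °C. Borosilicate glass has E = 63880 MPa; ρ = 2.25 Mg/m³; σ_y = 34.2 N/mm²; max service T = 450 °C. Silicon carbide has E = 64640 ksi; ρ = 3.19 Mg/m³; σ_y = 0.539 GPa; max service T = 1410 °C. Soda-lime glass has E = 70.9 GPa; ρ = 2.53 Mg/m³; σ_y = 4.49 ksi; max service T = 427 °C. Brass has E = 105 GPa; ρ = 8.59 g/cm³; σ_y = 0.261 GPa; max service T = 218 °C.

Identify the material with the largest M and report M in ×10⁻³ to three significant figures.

silicon carbide, M = 6.62×10⁻³

Screen on constraints: σ_y ≥ 148 MPa; max service T ≥ 322 °C. Survivors: tungsten, silicon carbide.
Convert each candidate to consistent units, then evaluate M:
  tungsten: E = 409.5 GPa, ρ = 19260 kg/m³
  silicon carbide: E = 445.7 GPa, ρ = 3190 kg/m³
  silicon carbide: M = 6.62×10⁻³
  tungsten: M = 1.05×10⁻³
Silicon carbide has the largest M.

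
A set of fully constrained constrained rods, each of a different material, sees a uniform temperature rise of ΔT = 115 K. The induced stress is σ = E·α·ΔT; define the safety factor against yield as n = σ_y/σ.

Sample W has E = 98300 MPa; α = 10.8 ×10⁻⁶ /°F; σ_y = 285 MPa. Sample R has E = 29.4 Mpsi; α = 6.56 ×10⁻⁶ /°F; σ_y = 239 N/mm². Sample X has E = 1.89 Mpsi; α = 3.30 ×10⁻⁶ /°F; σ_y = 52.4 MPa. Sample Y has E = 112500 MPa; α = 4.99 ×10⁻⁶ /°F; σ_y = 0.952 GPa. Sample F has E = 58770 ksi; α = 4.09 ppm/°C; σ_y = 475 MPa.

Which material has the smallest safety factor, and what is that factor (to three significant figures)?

sample R, n = 0.868

Converting E to GPa, α to ×10⁻⁶/K, σ_y to MPa, then σ and n for each:
  sample W: E = 98.30, α = 19.4, σ_y = 285.0 → σ = 220 MPa, n = 1.30
  sample R: E = 202.7, α = 11.8, σ_y = 239.0 → σ = 275 MPa, n = 0.868
  sample X: E = 13.03, α = 5.94, σ_y = 52.40 → σ = 8.90 MPa, n = 5.89
  sample Y: E = 112.5, α = 8.98, σ_y = 952.0 → σ = 116 MPa, n = 8.19
  sample F: E = 405.2, α = 4.09, σ_y = 475.0 → σ = 191 MPa, n = 2.49
The minimum is sample R at n = 0.868.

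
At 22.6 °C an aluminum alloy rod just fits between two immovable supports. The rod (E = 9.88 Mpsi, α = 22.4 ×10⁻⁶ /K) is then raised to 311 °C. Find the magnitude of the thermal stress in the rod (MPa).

440 MPa

E = 9.88 Mpsi = 68.12 GPa.
ΔT = 288.4 K. Constrained thermal stress σ = E·α·ΔT = 68.12×10³ MPa × 22.4×10⁻⁶ × 288.4 = 440 MPa (compressive).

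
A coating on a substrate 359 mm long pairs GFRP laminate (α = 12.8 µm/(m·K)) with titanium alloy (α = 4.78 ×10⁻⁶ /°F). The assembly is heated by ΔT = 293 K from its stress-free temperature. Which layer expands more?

titanium alloy: α = 4.78×10⁻⁶/°F × 9/5 = 8.60×10⁻⁶/K.
α(GFRP laminate) = 12.8×10⁻⁶/K vs α(titanium alloy) = 8.60×10⁻⁶/K.
Higher α expands more for the same ΔT: GFRP laminate.

GFRP laminate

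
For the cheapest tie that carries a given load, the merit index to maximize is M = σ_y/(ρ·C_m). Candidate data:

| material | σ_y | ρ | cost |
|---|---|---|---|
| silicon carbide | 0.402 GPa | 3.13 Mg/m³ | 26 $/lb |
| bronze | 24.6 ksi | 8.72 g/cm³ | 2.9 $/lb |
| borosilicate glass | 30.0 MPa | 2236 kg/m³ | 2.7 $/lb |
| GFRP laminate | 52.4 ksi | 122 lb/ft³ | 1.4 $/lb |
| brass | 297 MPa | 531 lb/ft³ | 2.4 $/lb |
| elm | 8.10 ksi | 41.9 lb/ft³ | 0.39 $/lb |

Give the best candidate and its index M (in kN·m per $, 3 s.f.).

elm, M = 96.8 kN·m per $

Convert each candidate to consistent units, then evaluate M:
  silicon carbide: σ_y = 402.0 MPa, ρ = 3130 kg/m³, cost = 57.32 $/kg
  bronze: σ_y = 169.6 MPa, ρ = 8720 kg/m³, cost = 6.393 $/kg
  borosilicate glass: σ_y = 30.00 MPa, ρ = 2236 kg/m³, cost = 5.952 $/kg
  GFRP laminate: σ_y = 361.3 MPa, ρ = 1954 kg/m³, cost = 3.086 $/kg
  brass: σ_y = 297.0 MPa, ρ = 8506 kg/m³, cost = 5.291 $/kg
  elm: σ_y = 55.85 MPa, ρ = 671.2 kg/m³, cost = 0.8598 $/kg
  elm: M = 96.8 kN·m per $
  GFRP laminate: M = 59.9 kN·m per $
  brass: M = 6.60 kN·m per $
  bronze: M = 3.04 kN·m per $
  borosilicate glass: M = 2.25 kN·m per $
  silicon carbide: M = 2.24 kN·m per $
Highest index: elm.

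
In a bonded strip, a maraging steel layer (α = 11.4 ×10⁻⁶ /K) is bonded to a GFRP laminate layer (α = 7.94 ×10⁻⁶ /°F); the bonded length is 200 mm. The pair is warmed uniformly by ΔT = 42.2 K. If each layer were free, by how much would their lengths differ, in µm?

GFRP laminate: α = 7.94×10⁻⁶/°F × 9/5 = 14.3×10⁻⁶/K.
Δα = |11.4 − 14.3|×10⁻⁶/K = 2.89×10⁻⁶/K.
ΔL_mismatch = Δα·L·ΔT = 2.89×10⁻⁶ × 200.0 mm × 42.2 K = 24.4 µm.

24.4 µm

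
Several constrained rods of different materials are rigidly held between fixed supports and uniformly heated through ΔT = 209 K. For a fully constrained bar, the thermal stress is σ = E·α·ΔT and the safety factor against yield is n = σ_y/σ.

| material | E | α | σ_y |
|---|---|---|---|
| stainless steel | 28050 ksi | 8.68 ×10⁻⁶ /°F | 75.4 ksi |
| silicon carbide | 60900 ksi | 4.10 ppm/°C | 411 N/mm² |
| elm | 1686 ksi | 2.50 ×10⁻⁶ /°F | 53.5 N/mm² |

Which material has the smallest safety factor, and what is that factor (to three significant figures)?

stainless steel, n = 0.823

Per material, after unit conversion:
  stainless steel: E = 193.4, α = 15.6, σ_y = 519.9 → σ = 632 MPa, n = 0.823
  silicon carbide: E = 419.9, α = 4.10, σ_y = 411.0 → σ = 360 MPa, n = 1.14
  elm: E = 11.62, α = 4.50, σ_y = 53.50 → σ = 10.9 MPa, n = 4.89
The minimum is stainless steel at n = 0.823.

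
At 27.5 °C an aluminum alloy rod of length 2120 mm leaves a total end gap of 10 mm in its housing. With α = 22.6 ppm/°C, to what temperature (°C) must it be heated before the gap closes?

236 °C

α·L₀·ΔT = 10.0 mm ⇒ ΔT = 10.0 / (22.6×10⁻⁶ × 2120.0) = 208.7 K.
T = 27.5 + 208.7 = 236.2 °C.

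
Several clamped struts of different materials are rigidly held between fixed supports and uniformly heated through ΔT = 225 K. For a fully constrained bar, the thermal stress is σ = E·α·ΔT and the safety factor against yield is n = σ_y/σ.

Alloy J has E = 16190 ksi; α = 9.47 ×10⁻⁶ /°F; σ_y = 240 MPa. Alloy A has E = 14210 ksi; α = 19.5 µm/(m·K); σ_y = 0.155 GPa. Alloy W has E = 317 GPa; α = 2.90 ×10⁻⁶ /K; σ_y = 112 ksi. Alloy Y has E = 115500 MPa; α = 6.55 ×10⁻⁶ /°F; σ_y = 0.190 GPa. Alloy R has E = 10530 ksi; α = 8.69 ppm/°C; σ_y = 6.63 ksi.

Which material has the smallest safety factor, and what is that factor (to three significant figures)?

Per material, after unit conversion:
  alloy J: E = 111.6, α = 17.0, σ_y = 240.0 → σ = 428 MPa, n = 0.561
  alloy A: E = 97.97, α = 19.5, σ_y = 155.0 → σ = 430 MPa, n = 0.361
  alloy W: E = 317.0, α = 2.90, σ_y = 772.2 → σ = 207 MPa, n = 3.73
  alloy Y: E = 115.5, α = 11.8, σ_y = 190.0 → σ = 306 MPa, n = 0.620
  alloy R: E = 72.60, α = 8.69, σ_y = 45.71 → σ = 142 MPa, n = 0.322
Alloy R has the lowest safety factor, n = 0.322.

alloy R, n = 0.322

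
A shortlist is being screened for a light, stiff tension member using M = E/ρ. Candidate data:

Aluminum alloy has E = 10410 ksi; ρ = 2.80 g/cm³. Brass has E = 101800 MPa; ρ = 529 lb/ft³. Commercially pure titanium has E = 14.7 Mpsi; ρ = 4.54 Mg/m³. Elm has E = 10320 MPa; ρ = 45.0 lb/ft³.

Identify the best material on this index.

Convert each candidate to consistent units, then evaluate M:
  aluminum alloy: E = 71.77 GPa, ρ = 2800 kg/m³
  brass: E = 101.8 GPa, ρ = 8474 kg/m³
  commercially pure titanium: E = 101.4 GPa, ρ = 4540 kg/m³
  elm: E = 10.32 GPa, ρ = 720.8 kg/m³
  aluminum alloy: M = 25.6 MN·m/kg
  commercially pure titanium: M = 22.3 MN·m/kg
  elm: M = 14.3 MN·m/kg
  brass: M = 12.0 MN·m/kg
Highest index: aluminum alloy.

aluminum alloy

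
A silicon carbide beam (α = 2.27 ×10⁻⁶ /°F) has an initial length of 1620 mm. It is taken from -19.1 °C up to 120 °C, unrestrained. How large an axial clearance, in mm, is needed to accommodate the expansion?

0.921 mm

Convert α: 2.27×10⁻⁶/°F × (9/5) = 4.09×10⁻⁶/K.
ΔT = 120 − (-19.1) = 139.1 K.
ΔL = α·L₀·ΔT = 4.09×10⁻⁶ × 1620 mm × 139.1 K = 0.921 mm.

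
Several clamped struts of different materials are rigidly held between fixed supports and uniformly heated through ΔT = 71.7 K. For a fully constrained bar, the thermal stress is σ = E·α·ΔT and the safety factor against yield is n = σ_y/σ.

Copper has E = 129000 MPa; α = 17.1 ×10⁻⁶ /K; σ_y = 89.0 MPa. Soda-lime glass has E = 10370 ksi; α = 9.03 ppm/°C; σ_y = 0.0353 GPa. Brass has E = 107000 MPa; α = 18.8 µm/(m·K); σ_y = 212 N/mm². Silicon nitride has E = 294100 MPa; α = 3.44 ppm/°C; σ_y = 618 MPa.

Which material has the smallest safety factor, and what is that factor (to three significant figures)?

copper, n = 0.563

With everything in SI (GPa, ×10⁻⁶/K, MPa):
  copper: E = 129.0, α = 17.1, σ_y = 89.00 → σ = 158 MPa, n = 0.563
  soda-lime glass: E = 71.50, α = 9.03, σ_y = 35.30 → σ = 46.3 MPa, n = 0.763
  brass: E = 107.0, α = 18.8, σ_y = 212.0 → σ = 144 MPa, n = 1.47
  silicon nitride: E = 294.1, α = 3.44, σ_y = 618.0 → σ = 72.5 MPa, n = 8.52
Smallest n: copper with n = 0.563.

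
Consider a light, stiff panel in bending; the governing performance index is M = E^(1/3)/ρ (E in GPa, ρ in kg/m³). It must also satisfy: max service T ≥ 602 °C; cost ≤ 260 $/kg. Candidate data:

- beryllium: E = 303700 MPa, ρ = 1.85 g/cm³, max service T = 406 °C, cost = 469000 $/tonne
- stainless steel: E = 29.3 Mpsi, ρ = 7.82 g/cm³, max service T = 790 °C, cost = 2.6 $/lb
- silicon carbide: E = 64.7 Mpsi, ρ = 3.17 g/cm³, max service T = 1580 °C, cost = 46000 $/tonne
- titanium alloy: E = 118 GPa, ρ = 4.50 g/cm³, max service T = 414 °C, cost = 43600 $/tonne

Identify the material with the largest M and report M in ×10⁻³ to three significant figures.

Screen on constraints: max service T ≥ 602 °C; cost ≤ 260 $/kg. Survivors: stainless steel, silicon carbide.
Normalizing units and computing the index:
  stainless steel: E = 202.0 GPa, ρ = 7820 kg/m³
  silicon carbide: E = 446.1 GPa, ρ = 3170 kg/m³
  silicon carbide: M = 2.41×10⁻³
  stainless steel: M = 0.750×10⁻³
The maximum is for silicon carbide.

silicon carbide, M = 2.41×10⁻³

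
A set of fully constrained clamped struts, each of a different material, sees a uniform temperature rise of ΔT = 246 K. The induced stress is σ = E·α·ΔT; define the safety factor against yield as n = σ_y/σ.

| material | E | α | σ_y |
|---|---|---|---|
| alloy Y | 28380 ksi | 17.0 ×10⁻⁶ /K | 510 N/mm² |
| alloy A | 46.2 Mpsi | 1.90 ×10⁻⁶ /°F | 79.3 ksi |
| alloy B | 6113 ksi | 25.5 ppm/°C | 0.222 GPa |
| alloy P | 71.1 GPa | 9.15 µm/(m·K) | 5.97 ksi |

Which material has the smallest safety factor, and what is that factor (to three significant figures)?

alloy P, n = 0.257

In consistent units (E in GPa, α in ×10⁻⁶/K, σ_y in MPa):
  alloy Y: E = 195.7, α = 17.0, σ_y = 510.0 → σ = 818 MPa, n = 0.623
  alloy A: E = 318.5, α = 3.42, σ_y = 546.8 → σ = 268 MPa, n = 2.04
  alloy B: E = 42.15, α = 25.5, σ_y = 222.0 → σ = 264 MPa, n = 0.840
  alloy P: E = 71.10, α = 9.15, σ_y = 41.16 → σ = 160 MPa, n = 0.257
The minimum is alloy P at n = 0.257.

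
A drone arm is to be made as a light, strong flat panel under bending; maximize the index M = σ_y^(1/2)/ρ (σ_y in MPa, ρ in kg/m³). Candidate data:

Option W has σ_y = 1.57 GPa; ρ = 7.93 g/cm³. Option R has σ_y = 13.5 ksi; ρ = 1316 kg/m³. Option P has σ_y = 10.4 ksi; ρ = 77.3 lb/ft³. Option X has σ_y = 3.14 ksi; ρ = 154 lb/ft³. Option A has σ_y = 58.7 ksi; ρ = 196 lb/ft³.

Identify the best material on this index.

option R

In SI units:
  option W: σ_y = 1570 MPa, ρ = 7930 kg/m³
  option R: σ_y = 93.08 MPa, ρ = 1316 kg/m³
  option P: σ_y = 71.71 MPa, ρ = 1238 kg/m³
  option X: σ_y = 21.65 MPa, ρ = 2467 kg/m³
  option A: σ_y = 404.7 MPa, ρ = 3140 kg/m³
  option R: M = 7.33×10⁻³
  option P: M = 6.84×10⁻³
  option A: M = 6.41×10⁻³
  option W: M = 5.00×10⁻³
  option X: M = 1.89×10⁻³
The maximum is for option R.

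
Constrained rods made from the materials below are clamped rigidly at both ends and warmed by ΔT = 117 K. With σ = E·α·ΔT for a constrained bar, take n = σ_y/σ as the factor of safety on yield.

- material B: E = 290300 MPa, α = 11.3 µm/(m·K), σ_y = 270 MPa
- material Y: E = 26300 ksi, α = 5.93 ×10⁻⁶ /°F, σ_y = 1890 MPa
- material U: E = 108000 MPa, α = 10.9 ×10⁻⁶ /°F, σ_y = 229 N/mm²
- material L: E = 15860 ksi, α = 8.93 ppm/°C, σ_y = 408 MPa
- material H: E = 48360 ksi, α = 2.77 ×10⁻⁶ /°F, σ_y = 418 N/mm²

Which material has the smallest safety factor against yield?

Converting E to GPa, α to ×10⁻⁶/K, σ_y to MPa, then σ and n for each:
  material B: E = 290.3, α = 11.3, σ_y = 270.0 → σ = 384 MPa, n = 0.703
  material Y: E = 181.3, α = 10.7, σ_y = 1890 → σ = 226 MPa, n = 8.35
  material U: E = 108.0, α = 19.6, σ_y = 229.0 → σ = 248 MPa, n = 0.924
  material L: E = 109.4, α = 8.93, σ_y = 408.0 → σ = 114 MPa, n = 3.57
  material H: E = 333.4, α = 4.99, σ_y = 418.0 → σ = 195 MPa, n = 2.15
Smallest n: material B with n = 0.703.

material B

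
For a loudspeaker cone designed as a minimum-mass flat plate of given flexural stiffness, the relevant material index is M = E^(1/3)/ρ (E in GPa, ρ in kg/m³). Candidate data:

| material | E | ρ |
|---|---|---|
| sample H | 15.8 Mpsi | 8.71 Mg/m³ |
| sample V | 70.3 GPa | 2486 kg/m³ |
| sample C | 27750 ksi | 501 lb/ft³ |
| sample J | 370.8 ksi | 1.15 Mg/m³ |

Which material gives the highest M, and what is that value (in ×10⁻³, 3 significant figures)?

Normalizing units and computing the index:
  sample H: E = 108.9 GPa, ρ = 8710 kg/m³
  sample V: E = 70.30 GPa, ρ = 2486 kg/m³
  sample C: E = 191.3 GPa, ρ = 8025 kg/m³
  sample J: E = 2.557 GPa, ρ = 1150 kg/m³
  sample V: M = 1.66×10⁻³
  sample J: M = 1.19×10⁻³
  sample C: M = 0.718×10⁻³
  sample H: M = 0.548×10⁻³
Sample V ranks first.

sample V, M = 1.66×10⁻³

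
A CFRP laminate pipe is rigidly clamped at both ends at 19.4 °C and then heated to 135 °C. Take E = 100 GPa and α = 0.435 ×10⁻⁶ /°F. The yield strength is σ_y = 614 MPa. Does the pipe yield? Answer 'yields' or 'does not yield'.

does not yield

α = 0.435×10⁻⁶/°F × 9/5 = 0.783×10⁻⁶/K.
ΔT = 115.6 K. Constrained thermal stress σ = E·α·ΔT = 100.0×10³ MPa × 0.783×10⁻⁶ × 115.6 = 9.05 MPa (compressive).
Compare to σ_y = 614 MPa: σ < σ_y, so it does not yield.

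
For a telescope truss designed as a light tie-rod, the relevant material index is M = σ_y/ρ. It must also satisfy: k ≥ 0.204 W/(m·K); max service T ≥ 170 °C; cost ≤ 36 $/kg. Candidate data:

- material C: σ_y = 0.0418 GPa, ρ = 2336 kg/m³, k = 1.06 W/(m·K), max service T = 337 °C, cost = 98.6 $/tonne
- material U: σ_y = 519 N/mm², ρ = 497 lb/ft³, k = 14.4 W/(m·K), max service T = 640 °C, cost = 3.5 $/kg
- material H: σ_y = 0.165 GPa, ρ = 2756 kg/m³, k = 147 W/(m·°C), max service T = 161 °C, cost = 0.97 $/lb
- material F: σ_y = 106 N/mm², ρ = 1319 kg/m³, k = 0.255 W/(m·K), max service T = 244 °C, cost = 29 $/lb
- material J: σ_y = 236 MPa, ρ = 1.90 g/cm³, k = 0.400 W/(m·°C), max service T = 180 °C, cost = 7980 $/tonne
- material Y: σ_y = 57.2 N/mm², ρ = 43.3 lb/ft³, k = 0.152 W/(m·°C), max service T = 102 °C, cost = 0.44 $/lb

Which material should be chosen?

Screen on constraints: k ≥ 0.204 W/(m·K); max service T ≥ 170 °C; cost ≤ 36 $/kg. Survivors: material C, material U, material J.
Convert each candidate to consistent units, then evaluate M:
  material C: σ_y = 41.80 MPa, ρ = 2336 kg/m³
  material U: σ_y = 519.0 MPa, ρ = 7961 kg/m³
  material J: σ_y = 236.0 MPa, ρ = 1900 kg/m³
  material J: M = 124 kN·m/kg
  material U: M = 65.2 kN·m/kg
  material C: M = 17.9 kN·m/kg
Material J has the largest M.

material J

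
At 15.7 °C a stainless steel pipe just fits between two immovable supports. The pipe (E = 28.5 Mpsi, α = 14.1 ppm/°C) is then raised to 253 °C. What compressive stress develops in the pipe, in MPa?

E = 28.5 Mpsi = 196.5 GPa.
ΔT = 237.3 K. Constrained thermal stress σ = E·α·ΔT = 196.5×10³ MPa × 14.1×10⁻⁶ × 237.3 = 657 MPa (compressive).

657 MPa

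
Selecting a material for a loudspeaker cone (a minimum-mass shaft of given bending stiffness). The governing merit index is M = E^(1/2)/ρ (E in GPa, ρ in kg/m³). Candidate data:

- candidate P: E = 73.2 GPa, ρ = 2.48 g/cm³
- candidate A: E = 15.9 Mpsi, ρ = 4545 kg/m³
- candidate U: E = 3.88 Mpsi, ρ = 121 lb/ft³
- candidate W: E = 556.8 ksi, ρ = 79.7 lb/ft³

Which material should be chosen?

Convert each candidate to consistent units, then evaluate M:
  candidate P: E = 73.20 GPa, ρ = 2480 kg/m³
  candidate A: E = 109.6 GPa, ρ = 4545 kg/m³
  candidate U: E = 26.75 GPa, ρ = 1938 kg/m³
  candidate W: E = 3.839 GPa, ρ = 1277 kg/m³
  candidate P: M = 3.45×10⁻³
  candidate U: M = 2.67×10⁻³
  candidate A: M = 2.30×10⁻³
  candidate W: M = 1.53×10⁻³
The maximum is for candidate P.

candidate P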